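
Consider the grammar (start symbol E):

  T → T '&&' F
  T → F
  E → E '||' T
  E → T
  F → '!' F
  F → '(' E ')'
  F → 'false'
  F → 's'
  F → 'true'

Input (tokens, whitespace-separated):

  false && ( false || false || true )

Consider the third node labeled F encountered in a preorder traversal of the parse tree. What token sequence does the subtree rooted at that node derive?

[E [T [T [F false]] && [F ( [E [E [E [T [F false]]] || [T [F false]]] || [T [F true]]] )]]]

false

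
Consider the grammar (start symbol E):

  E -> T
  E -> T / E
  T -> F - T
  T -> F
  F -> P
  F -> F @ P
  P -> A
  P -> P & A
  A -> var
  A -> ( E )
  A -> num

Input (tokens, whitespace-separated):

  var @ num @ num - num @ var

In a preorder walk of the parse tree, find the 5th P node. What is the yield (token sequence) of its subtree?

var

[E [T [F [F [F [P [A var]]] @ [P [A num]]] @ [P [A num]]] - [T [F [F [P [A num]]] @ [P [A var]]]]]]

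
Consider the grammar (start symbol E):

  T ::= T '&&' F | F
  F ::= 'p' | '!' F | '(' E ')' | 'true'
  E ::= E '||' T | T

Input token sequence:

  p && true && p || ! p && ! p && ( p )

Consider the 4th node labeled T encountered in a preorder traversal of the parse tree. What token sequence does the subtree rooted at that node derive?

[E [E [T [T [T [F p]] && [F true]] && [F p]]] || [T [T [T [F ! [F p]]] && [F ! [F p]]] && [F ( [E [T [F p]]] )]]]

! p && ! p && ( p )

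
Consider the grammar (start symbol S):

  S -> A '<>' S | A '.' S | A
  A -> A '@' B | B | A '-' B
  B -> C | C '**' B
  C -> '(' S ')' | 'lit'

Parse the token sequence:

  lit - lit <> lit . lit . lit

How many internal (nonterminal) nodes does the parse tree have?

[S [A [A [B [C lit]]] - [B [C lit]]] <> [S [A [B [C lit]]] . [S [A [B [C lit]]] . [S [A [B [C lit]]]]]]]

19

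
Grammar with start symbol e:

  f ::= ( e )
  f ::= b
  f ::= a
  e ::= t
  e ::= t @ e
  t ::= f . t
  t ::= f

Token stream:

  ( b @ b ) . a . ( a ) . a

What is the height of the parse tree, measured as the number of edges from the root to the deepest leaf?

8

[e [t [f ( [e [t [f b]] @ [e [t [f b]]]] )] . [t [f a] . [t [f ( [e [t [f a]]] )] . [t [f a]]]]]]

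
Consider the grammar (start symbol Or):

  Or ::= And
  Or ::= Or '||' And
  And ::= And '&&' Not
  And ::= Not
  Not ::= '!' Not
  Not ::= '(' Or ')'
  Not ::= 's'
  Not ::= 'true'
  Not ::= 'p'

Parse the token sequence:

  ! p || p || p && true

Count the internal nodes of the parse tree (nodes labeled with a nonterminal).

[Or [Or [Or [And [Not ! [Not p]]]] || [And [Not p]]] || [And [And [Not p]] && [Not true]]]

12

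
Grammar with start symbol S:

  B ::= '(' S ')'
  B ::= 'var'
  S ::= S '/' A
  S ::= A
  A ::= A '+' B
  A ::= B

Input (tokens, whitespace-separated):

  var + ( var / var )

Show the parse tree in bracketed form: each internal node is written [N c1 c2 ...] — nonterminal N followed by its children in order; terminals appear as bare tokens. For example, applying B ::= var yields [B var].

S
A
A + B
B + B
var + B
var + ( S )
var + ( S / A )
var + ( A / A )
var + ( B / A )
var + ( var / A )
var + ( var / B )
var + ( var / var )

[S [A [A [B var]] + [B ( [S [S [A [B var]]] / [A [B var]]] )]]]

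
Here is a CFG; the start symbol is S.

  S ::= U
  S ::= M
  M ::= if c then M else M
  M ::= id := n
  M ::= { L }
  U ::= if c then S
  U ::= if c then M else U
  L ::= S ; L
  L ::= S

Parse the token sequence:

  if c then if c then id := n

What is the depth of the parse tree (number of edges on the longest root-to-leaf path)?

6

[S [U if c then [S [U if c then [S [M id := n]]]]]]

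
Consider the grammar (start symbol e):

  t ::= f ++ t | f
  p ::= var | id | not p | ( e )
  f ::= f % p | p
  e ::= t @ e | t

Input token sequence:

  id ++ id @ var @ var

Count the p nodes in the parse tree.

[e [t [f [p id]] ++ [t [f [p id]]]] @ [e [t [f [p var]]] @ [e [t [f [p var]]]]]]

4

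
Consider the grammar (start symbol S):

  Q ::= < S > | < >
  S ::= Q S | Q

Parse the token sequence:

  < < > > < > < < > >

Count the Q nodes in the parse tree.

5

[S [Q < [S [Q < >]] >] [S [Q < >] [S [Q < [S [Q < >]] >]]]]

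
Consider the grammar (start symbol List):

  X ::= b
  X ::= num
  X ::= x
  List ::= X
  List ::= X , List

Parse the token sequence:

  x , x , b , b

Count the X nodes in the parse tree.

4

[List [X x] , [List [X x] , [List [X b] , [List [X b]]]]]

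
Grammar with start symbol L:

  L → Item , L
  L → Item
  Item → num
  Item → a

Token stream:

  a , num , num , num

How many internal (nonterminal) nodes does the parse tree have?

8

[L [Item a] , [L [Item num] , [L [Item num] , [L [Item num]]]]]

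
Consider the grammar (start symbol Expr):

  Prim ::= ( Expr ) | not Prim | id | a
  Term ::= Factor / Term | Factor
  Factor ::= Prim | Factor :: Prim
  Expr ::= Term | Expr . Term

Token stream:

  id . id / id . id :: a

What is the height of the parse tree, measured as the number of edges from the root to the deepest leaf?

[Expr [Expr [Expr [Term [Factor [Prim id]]]] . [Term [Factor [Prim id]] / [Term [Factor [Prim id]]]]] . [Term [Factor [Factor [Prim id]] :: [Prim a]]]]

6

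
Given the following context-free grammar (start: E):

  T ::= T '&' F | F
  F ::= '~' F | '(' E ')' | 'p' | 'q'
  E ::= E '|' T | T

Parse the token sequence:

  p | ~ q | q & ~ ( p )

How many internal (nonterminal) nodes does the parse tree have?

16

[E [E [E [T [F p]]] | [T [F ~ [F q]]]] | [T [T [F q]] & [F ~ [F ( [E [T [F p]]] )]]]]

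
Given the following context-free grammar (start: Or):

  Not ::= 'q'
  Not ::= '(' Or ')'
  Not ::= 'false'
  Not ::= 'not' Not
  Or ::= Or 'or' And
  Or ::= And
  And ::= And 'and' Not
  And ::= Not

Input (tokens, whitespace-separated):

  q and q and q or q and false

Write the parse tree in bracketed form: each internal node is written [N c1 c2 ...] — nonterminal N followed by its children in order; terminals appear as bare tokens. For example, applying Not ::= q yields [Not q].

Or
Or or And
And or And
And and Not or And
And and Not and Not or And
Not and Not and Not or And
q and Not and Not or And
q and q and Not or And
q and q and q or And
q and q and q or And and Not
q and q and q or Not and Not
q and q and q or q and Not
q and q and q or q and false

[Or [Or [And [And [And [Not q]] and [Not q]] and [Not q]]] or [And [And [Not q]] and [Not false]]]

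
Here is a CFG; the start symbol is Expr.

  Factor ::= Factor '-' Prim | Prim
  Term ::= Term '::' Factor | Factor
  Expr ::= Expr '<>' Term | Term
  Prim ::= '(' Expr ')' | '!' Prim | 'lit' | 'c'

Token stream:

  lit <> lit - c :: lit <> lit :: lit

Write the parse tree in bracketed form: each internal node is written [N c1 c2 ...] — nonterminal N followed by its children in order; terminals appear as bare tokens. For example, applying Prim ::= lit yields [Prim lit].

Expr
Expr <> Term
Expr <> Term <> Term
Term <> Term <> Term
Factor <> Term <> Term
Prim <> Term <> Term
lit <> Term <> Term
lit <> Term :: Factor <> Term
lit <> Factor :: Factor <> Term
lit <> Factor - Prim :: Factor <> Term
lit <> Prim - Prim :: Factor <> Term
lit <> lit - Prim :: Factor <> Term
lit <> lit - c :: Factor <> Term
lit <> lit - c :: Prim <> Term
lit <> lit - c :: lit <> Term
lit <> lit - c :: lit <> Term :: Factor
lit <> lit - c :: lit <> Factor :: Factor
lit <> lit - c :: lit <> Prim :: Factor
lit <> lit - c :: lit <> lit :: Factor
lit <> lit - c :: lit <> lit :: Prim
lit <> lit - c :: lit <> lit :: lit

[Expr [Expr [Expr [Term [Factor [Prim lit]]]] <> [Term [Term [Factor [Factor [Prim lit]] - [Prim c]]] :: [Factor [Prim lit]]]] <> [Term [Term [Factor [Prim lit]]] :: [Factor [Prim lit]]]]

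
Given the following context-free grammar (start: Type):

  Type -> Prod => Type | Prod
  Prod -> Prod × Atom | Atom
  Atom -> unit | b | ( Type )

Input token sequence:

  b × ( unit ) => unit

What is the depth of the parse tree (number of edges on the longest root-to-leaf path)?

6

[Type [Prod [Prod [Atom b]] × [Atom ( [Type [Prod [Atom unit]]] )]] => [Type [Prod [Atom unit]]]]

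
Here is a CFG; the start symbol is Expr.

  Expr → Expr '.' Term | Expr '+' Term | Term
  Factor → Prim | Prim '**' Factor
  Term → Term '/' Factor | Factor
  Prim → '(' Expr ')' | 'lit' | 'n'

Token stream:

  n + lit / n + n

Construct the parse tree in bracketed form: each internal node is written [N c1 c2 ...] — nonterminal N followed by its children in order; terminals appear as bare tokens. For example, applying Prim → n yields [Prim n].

[Expr [Expr [Expr [Term [Factor [Prim n]]]] + [Term [Term [Factor [Prim lit]]] / [Factor [Prim n]]]] + [Term [Factor [Prim n]]]]

Expr
Expr + Term
Expr + Term + Term
Term + Term + Term
Factor + Term + Term
Prim + Term + Term
n + Term + Term
n + Term / Factor + Term
n + Factor / Factor + Term
n + Prim / Factor + Term
n + lit / Factor + Term
n + lit / Prim + Term
n + lit / n + Term
n + lit / n + Factor
n + lit / n + Prim
n + lit / n + n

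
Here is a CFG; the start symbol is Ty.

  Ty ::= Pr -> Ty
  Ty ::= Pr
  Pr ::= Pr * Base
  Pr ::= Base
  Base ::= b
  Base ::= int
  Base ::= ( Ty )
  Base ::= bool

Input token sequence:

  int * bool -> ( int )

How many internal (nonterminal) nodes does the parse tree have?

[Ty [Pr [Pr [Base int]] * [Base bool]] -> [Ty [Pr [Base ( [Ty [Pr [Base int]]] )]]]]

11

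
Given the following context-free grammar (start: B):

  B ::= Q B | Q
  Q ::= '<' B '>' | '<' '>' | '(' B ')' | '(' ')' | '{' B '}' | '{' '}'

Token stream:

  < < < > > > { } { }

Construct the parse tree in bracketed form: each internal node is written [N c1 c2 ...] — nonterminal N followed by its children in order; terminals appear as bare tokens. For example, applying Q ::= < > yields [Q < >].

B
Q B
< B > B
< Q > B
< < B > > B
< < Q > > B
< < < > > > B
< < < > > > Q B
< < < > > > { } B
< < < > > > { } Q
< < < > > > { } { }

[B [Q < [B [Q < [B [Q < >]] >]] >] [B [Q { }] [B [Q { }]]]]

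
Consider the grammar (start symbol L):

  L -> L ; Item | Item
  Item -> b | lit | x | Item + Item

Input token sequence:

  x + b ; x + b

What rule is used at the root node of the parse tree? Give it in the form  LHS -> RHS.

[L [L [Item [Item x] + [Item b]]] ; [Item [Item x] + [Item b]]]

L -> L ; Item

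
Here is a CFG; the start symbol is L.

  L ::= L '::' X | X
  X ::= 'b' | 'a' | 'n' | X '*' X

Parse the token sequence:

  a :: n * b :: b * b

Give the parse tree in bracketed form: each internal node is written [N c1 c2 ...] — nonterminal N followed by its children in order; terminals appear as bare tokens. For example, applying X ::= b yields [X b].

L
L :: X
L :: X :: X
X :: X :: X
a :: X :: X
a :: X * X :: X
a :: n * X :: X
a :: n * b :: X
a :: n * b :: X * X
a :: n * b :: b * X
a :: n * b :: b * b

[L [L [L [X a]] :: [X [X n] * [X b]]] :: [X [X b] * [X b]]]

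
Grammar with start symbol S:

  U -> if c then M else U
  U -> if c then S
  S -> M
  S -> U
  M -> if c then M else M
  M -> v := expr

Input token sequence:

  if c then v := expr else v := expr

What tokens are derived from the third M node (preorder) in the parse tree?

v := expr

[S [M if c then [M v := expr] else [M v := expr]]]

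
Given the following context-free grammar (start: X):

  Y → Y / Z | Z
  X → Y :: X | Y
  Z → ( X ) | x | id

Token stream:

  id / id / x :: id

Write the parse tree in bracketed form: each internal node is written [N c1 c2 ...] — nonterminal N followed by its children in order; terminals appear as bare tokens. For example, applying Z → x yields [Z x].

[X [Y [Y [Y [Z id]] / [Z id]] / [Z x]] :: [X [Y [Z id]]]]

X
Y :: X
Y / Z :: X
Y / Z / Z :: X
Z / Z / Z :: X
id / Z / Z :: X
id / id / Z :: X
id / id / x :: X
id / id / x :: Y
id / id / x :: Z
id / id / x :: id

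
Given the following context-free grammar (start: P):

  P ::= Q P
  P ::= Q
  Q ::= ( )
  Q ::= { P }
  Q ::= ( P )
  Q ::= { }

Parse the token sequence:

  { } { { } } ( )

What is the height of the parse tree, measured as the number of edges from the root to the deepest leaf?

[P [Q { }] [P [Q { [P [Q { }]] }] [P [Q ( )]]]]

5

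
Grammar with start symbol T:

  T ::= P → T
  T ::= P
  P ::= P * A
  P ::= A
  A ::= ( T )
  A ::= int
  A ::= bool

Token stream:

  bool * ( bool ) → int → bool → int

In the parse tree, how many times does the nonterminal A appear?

6

[T [P [P [A bool]] * [A ( [T [P [A bool]]] )]] → [T [P [A int]] → [T [P [A bool]] → [T [P [A int]]]]]]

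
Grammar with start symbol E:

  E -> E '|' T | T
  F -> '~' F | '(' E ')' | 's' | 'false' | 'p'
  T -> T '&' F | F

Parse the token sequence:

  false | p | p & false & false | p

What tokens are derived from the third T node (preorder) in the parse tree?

[E [E [E [E [T [F false]]] | [T [F p]]] | [T [T [T [F p]] & [F false]] & [F false]]] | [T [F p]]]

p & false & false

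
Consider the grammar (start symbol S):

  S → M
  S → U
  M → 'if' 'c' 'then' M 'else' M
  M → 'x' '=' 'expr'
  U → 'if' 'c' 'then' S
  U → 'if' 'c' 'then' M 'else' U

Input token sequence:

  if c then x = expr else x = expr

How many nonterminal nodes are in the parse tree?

[S [M if c then [M x = expr] else [M x = expr]]]

4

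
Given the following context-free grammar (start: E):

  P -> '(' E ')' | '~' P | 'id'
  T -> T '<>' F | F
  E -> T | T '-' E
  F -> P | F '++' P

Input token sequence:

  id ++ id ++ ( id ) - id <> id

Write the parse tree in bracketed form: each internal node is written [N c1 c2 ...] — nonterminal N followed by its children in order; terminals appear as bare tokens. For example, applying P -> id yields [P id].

E
T - E
F - E
F ++ P - E
F ++ P ++ P - E
P ++ P ++ P - E
id ++ P ++ P - E
id ++ id ++ P - E
id ++ id ++ ( E ) - E
id ++ id ++ ( T ) - E
id ++ id ++ ( F ) - E
id ++ id ++ ( P ) - E
id ++ id ++ ( id ) - E
id ++ id ++ ( id ) - T
id ++ id ++ ( id ) - T <> F
id ++ id ++ ( id ) - F <> F
id ++ id ++ ( id ) - P <> F
id ++ id ++ ( id ) - id <> F
id ++ id ++ ( id ) - id <> P
id ++ id ++ ( id ) - id <> id

[E [T [F [F [F [P id]] ++ [P id]] ++ [P ( [E [T [F [P id]]]] )]]] - [E [T [T [F [P id]]] <> [F [P id]]]]]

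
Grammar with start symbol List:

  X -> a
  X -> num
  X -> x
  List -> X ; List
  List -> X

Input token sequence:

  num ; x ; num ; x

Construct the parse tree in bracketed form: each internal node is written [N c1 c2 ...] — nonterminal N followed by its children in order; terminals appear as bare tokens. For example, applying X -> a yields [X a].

List
X ; List
num ; List
num ; X ; List
num ; x ; List
num ; x ; X ; List
num ; x ; num ; List
num ; x ; num ; X
num ; x ; num ; x

[List [X num] ; [List [X x] ; [List [X num] ; [List [X x]]]]]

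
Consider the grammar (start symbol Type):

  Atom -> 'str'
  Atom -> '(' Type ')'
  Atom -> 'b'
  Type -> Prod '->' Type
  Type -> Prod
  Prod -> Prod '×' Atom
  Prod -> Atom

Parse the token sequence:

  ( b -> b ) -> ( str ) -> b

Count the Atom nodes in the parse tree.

[Type [Prod [Atom ( [Type [Prod [Atom b]] -> [Type [Prod [Atom b]]]] )]] -> [Type [Prod [Atom ( [Type [Prod [Atom str]]] )]] -> [Type [Prod [Atom b]]]]]

6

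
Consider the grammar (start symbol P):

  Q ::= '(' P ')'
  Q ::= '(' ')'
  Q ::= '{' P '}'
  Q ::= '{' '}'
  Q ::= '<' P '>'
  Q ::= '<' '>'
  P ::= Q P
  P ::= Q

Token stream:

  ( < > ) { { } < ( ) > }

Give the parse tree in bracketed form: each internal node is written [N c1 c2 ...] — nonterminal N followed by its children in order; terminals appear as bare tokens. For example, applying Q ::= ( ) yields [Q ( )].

P
Q P
( P ) P
( Q ) P
( < > ) P
( < > ) Q
( < > ) { P }
( < > ) { Q P }
( < > ) { { } P }
( < > ) { { } Q }
( < > ) { { } < P > }
( < > ) { { } < Q > }
( < > ) { { } < ( ) > }

[P [Q ( [P [Q < >]] )] [P [Q { [P [Q { }] [P [Q < [P [Q ( )]] >]]] }]]]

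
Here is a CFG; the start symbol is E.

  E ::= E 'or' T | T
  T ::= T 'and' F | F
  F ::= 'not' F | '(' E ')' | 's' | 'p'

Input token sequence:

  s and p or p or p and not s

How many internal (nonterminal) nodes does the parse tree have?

14

[E [E [E [T [T [F s]] and [F p]]] or [T [F p]]] or [T [T [F p]] and [F not [F s]]]]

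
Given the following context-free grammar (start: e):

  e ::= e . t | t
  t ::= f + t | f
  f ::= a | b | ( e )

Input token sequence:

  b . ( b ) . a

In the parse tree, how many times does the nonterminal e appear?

4

[e [e [e [t [f b]]] . [t [f ( [e [t [f b]]] )]]] . [t [f a]]]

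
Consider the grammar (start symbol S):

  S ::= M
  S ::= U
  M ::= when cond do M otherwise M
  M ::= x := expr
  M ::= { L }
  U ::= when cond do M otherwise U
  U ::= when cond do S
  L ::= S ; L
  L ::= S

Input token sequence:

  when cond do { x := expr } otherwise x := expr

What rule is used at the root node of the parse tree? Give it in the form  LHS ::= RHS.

S ::= M

[S [M when cond do [M { [L [S [M x := expr]]] }] otherwise [M x := expr]]]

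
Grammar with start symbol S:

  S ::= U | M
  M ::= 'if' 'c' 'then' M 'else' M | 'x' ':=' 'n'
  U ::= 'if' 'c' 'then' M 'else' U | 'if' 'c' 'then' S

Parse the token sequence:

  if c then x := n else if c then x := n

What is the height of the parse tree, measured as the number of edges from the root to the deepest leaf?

[S [U if c then [M x := n] else [U if c then [S [M x := n]]]]]

5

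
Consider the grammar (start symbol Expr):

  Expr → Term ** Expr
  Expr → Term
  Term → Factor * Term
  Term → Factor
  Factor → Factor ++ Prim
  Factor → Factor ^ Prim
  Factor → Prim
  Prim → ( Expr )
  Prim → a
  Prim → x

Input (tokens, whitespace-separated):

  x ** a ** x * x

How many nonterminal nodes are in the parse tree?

15

[Expr [Term [Factor [Prim x]]] ** [Expr [Term [Factor [Prim a]]] ** [Expr [Term [Factor [Prim x]] * [Term [Factor [Prim x]]]]]]]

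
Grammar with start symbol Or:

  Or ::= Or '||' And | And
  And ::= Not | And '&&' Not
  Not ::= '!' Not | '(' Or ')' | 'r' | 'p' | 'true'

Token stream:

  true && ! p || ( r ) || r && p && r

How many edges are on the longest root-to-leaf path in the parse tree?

[Or [Or [Or [And [And [Not true]] && [Not ! [Not p]]]] || [And [Not ( [Or [And [Not r]]] )]]] || [And [And [And [Not r]] && [Not p]] && [Not r]]]

7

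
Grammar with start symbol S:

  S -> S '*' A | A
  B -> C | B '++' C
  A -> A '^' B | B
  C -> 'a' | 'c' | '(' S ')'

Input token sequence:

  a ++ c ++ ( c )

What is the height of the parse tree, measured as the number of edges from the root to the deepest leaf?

[S [A [B [B [B [C a]] ++ [C c]] ++ [C ( [S [A [B [C c]]]] )]]]]

8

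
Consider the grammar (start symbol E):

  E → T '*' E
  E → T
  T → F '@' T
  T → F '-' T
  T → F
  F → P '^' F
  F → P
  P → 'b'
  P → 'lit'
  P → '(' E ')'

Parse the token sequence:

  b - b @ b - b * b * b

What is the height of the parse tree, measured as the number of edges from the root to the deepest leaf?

7

[E [T [F [P b]] - [T [F [P b]] @ [T [F [P b]] - [T [F [P b]]]]]] * [E [T [F [P b]]] * [E [T [F [P b]]]]]]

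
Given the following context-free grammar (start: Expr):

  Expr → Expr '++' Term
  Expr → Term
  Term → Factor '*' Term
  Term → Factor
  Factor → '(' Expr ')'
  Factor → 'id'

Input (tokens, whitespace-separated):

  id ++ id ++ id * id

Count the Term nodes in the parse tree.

[Expr [Expr [Expr [Term [Factor id]]] ++ [Term [Factor id]]] ++ [Term [Factor id] * [Term [Factor id]]]]

4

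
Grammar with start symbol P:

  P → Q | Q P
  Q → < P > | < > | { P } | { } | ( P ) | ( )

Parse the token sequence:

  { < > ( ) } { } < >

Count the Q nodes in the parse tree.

[P [Q { [P [Q < >] [P [Q ( )]]] }] [P [Q { }] [P [Q < >]]]]

5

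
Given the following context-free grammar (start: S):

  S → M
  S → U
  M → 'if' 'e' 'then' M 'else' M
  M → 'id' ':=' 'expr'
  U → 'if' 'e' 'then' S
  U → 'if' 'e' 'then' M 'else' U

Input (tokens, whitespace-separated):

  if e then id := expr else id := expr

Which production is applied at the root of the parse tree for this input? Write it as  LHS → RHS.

S → M

[S [M if e then [M id := expr] else [M id := expr]]]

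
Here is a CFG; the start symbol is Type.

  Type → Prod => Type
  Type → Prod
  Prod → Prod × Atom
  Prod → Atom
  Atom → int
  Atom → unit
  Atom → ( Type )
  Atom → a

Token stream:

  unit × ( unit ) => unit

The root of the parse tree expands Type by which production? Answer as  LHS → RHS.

[Type [Prod [Prod [Atom unit]] × [Atom ( [Type [Prod [Atom unit]]] )]] => [Type [Prod [Atom unit]]]]

Type → Prod => Type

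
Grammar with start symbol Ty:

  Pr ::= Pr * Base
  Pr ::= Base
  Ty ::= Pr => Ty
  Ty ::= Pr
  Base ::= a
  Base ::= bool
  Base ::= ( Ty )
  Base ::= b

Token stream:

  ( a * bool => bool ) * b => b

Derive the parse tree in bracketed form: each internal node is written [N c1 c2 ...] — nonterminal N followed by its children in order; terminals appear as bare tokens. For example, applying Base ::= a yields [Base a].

Ty
Pr => Ty
Pr * Base => Ty
Base * Base => Ty
( Ty ) * Base => Ty
( Pr => Ty ) * Base => Ty
( Pr * Base => Ty ) * Base => Ty
( Base * Base => Ty ) * Base => Ty
( a * Base => Ty ) * Base => Ty
( a * bool => Ty ) * Base => Ty
( a * bool => Pr ) * Base => Ty
( a * bool => Base ) * Base => Ty
( a * bool => bool ) * Base => Ty
( a * bool => bool ) * b => Ty
( a * bool => bool ) * b => Pr
( a * bool => bool ) * b => Base
( a * bool => bool ) * b => b

[Ty [Pr [Pr [Base ( [Ty [Pr [Pr [Base a]] * [Base bool]] => [Ty [Pr [Base bool]]]] )]] * [Base b]] => [Ty [Pr [Base b]]]]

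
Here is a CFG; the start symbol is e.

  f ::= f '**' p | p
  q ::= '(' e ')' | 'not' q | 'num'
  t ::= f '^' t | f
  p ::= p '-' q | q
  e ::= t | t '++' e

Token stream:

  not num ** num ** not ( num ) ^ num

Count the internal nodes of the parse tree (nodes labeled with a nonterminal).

22

[e [t [f [f [f [p [q not [q num]]]] ** [p [q num]]] ** [p [q not [q ( [e [t [f [p [q num]]]]] )]]]] ^ [t [f [p [q num]]]]]]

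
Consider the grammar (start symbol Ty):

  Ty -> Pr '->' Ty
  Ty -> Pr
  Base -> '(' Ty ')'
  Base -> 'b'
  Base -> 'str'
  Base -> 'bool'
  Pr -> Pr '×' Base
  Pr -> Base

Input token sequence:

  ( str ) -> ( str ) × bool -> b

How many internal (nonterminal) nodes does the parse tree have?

[Ty [Pr [Base ( [Ty [Pr [Base str]]] )]] -> [Ty [Pr [Pr [Base ( [Ty [Pr [Base str]]] )]] × [Base bool]] -> [Ty [Pr [Base b]]]]]

17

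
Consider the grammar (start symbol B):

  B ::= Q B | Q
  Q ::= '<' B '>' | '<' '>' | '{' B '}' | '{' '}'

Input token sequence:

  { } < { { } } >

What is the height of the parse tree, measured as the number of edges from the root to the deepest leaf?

[B [Q { }] [B [Q < [B [Q { [B [Q { }]] }]] >]]]

7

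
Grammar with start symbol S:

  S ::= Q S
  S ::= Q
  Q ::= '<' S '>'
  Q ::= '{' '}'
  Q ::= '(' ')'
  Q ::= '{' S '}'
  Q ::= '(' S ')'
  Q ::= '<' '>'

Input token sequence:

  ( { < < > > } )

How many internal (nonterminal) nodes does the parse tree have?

8

[S [Q ( [S [Q { [S [Q < [S [Q < >]] >]] }]] )]]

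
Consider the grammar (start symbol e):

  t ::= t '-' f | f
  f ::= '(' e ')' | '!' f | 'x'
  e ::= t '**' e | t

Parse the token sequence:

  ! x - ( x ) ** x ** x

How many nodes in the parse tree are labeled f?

6

[e [t [t [f ! [f x]]] - [f ( [e [t [f x]]] )]] ** [e [t [f x]] ** [e [t [f x]]]]]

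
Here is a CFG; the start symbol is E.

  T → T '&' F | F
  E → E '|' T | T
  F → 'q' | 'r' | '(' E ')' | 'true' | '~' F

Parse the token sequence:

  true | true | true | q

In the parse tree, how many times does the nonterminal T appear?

4

[E [E [E [E [T [F true]]] | [T [F true]]] | [T [F true]]] | [T [F q]]]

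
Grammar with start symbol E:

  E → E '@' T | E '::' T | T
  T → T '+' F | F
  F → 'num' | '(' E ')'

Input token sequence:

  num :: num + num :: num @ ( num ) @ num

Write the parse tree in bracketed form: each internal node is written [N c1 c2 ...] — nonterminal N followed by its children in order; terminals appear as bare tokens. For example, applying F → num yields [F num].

[E [E [E [E [E [T [F num]]] :: [T [T [F num]] + [F num]]] :: [T [F num]]] @ [T [F ( [E [T [F num]]] )]]] @ [T [F num]]]

E
E @ T
E @ T @ T
E :: T @ T @ T
E :: T :: T @ T @ T
T :: T :: T @ T @ T
F :: T :: T @ T @ T
num :: T :: T @ T @ T
num :: T + F :: T @ T @ T
num :: F + F :: T @ T @ T
num :: num + F :: T @ T @ T
num :: num + num :: T @ T @ T
num :: num + num :: F @ T @ T
num :: num + num :: num @ T @ T
num :: num + num :: num @ F @ T
num :: num + num :: num @ ( E ) @ T
num :: num + num :: num @ ( T ) @ T
num :: num + num :: num @ ( F ) @ T
num :: num + num :: num @ ( num ) @ T
num :: num + num :: num @ ( num ) @ F
num :: num + num :: num @ ( num ) @ num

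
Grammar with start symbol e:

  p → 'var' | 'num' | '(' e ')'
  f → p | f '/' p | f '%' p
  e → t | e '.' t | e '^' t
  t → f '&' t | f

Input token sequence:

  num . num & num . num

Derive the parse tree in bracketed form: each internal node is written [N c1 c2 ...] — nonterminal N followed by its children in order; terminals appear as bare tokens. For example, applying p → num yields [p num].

e
e . t
e . t . t
t . t . t
f . t . t
p . t . t
num . t . t
num . f & t . t
num . p & t . t
num . num & t . t
num . num & f . t
num . num & p . t
num . num & num . t
num . num & num . f
num . num & num . p
num . num & num . num

[e [e [e [t [f [p num]]]] . [t [f [p num]] & [t [f [p num]]]]] . [t [f [p num]]]]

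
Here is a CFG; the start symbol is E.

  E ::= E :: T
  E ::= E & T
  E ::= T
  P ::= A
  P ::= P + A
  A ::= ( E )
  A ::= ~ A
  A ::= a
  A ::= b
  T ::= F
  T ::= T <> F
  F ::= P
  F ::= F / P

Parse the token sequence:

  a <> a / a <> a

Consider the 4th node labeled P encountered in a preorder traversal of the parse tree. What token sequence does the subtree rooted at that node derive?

[E [T [T [T [F [P [A a]]]] <> [F [F [P [A a]]] / [P [A a]]]] <> [F [P [A a]]]]]

a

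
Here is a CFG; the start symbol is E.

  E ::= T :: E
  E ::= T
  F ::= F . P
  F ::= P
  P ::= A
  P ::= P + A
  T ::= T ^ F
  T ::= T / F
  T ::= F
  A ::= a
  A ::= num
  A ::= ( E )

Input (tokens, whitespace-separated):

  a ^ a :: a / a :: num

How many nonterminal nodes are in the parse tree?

23

[E [T [T [F [P [A a]]]] ^ [F [P [A a]]]] :: [E [T [T [F [P [A a]]]] / [F [P [A a]]]] :: [E [T [F [P [A num]]]]]]]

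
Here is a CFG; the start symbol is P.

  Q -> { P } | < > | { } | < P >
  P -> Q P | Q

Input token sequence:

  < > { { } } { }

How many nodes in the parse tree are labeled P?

[P [Q < >] [P [Q { [P [Q { }]] }] [P [Q { }]]]]

4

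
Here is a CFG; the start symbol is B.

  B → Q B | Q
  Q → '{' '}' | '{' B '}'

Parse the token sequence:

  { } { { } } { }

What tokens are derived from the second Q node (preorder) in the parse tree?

[B [Q { }] [B [Q { [B [Q { }]] }] [B [Q { }]]]]

{ { } }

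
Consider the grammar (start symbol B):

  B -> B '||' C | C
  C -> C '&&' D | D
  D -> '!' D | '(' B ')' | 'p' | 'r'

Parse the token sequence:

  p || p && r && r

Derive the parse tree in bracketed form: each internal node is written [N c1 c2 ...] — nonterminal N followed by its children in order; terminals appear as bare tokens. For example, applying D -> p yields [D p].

B
B || C
C || C
D || C
p || C
p || C && D
p || C && D && D
p || D && D && D
p || p && D && D
p || p && r && D
p || p && r && r

[B [B [C [D p]]] || [C [C [C [D p]] && [D r]] && [D r]]]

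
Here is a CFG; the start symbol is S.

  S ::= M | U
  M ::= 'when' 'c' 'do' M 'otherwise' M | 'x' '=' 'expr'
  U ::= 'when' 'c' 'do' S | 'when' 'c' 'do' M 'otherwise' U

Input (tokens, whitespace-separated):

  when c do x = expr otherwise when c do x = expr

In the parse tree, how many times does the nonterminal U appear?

[S [U when c do [M x = expr] otherwise [U when c do [S [M x = expr]]]]]

2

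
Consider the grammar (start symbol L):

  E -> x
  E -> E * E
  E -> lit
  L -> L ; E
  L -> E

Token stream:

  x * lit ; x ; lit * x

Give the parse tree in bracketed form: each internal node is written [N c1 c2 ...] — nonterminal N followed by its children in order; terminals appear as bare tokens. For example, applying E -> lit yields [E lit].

L
L ; E
L ; E ; E
E ; E ; E
E * E ; E ; E
x * E ; E ; E
x * lit ; E ; E
x * lit ; x ; E
x * lit ; x ; E * E
x * lit ; x ; lit * E
x * lit ; x ; lit * x

[L [L [L [E [E x] * [E lit]]] ; [E x]] ; [E [E lit] * [E x]]]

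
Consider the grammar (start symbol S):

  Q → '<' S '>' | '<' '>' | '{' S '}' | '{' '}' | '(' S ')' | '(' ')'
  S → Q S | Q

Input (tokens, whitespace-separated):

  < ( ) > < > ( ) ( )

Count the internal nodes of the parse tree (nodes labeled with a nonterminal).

10

[S [Q < [S [Q ( )]] >] [S [Q < >] [S [Q ( )] [S [Q ( )]]]]]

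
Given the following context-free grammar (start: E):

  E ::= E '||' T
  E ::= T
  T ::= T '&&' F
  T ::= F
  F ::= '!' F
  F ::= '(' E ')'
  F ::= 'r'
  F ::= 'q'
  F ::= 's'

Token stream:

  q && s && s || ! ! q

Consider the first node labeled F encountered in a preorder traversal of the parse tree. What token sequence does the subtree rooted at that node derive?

q

[E [E [T [T [T [F q]] && [F s]] && [F s]]] || [T [F ! [F ! [F q]]]]]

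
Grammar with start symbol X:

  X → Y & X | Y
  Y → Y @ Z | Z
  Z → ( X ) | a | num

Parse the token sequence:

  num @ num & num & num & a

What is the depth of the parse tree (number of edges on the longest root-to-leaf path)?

6

[X [Y [Y [Z num]] @ [Z num]] & [X [Y [Z num]] & [X [Y [Z num]] & [X [Y [Z a]]]]]]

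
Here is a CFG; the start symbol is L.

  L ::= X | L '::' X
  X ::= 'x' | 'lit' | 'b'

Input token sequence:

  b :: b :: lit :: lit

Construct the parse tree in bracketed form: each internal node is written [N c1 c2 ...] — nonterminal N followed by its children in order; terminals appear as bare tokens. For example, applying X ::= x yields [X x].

[L [L [L [L [X b]] :: [X b]] :: [X lit]] :: [X lit]]

L
L :: X
L :: X :: X
L :: X :: X :: X
X :: X :: X :: X
b :: X :: X :: X
b :: b :: X :: X
b :: b :: lit :: X
b :: b :: lit :: lit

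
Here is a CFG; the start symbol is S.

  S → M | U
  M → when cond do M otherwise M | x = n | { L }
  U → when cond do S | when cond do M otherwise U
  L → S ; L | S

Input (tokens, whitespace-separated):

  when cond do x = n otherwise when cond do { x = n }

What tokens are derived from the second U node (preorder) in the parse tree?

[S [U when cond do [M x = n] otherwise [U when cond do [S [M { [L [S [M x = n]]] }]]]]]

when cond do { x = n }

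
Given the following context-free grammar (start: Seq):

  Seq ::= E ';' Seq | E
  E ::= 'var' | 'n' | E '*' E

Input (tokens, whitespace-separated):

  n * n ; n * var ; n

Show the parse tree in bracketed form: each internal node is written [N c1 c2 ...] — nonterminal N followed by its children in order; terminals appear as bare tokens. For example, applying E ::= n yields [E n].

Seq
E ; Seq
E * E ; Seq
n * E ; Seq
n * n ; Seq
n * n ; E ; Seq
n * n ; E * E ; Seq
n * n ; n * E ; Seq
n * n ; n * var ; Seq
n * n ; n * var ; E
n * n ; n * var ; n

[Seq [E [E n] * [E n]] ; [Seq [E [E n] * [E var]] ; [Seq [E n]]]]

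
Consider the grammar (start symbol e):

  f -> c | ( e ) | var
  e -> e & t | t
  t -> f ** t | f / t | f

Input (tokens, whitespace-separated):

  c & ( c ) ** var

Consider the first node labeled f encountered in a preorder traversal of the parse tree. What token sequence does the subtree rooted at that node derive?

[e [e [t [f c]]] & [t [f ( [e [t [f c]]] )] ** [t [f var]]]]

c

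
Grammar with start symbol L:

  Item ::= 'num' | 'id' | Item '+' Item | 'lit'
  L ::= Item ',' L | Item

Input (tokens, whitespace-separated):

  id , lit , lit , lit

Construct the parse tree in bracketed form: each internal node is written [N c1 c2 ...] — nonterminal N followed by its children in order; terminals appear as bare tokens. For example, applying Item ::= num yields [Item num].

[L [Item id] , [L [Item lit] , [L [Item lit] , [L [Item lit]]]]]

L
Item , L
id , L
id , Item , L
id , lit , L
id , lit , Item , L
id , lit , lit , L
id , lit , lit , Item
id , lit , lit , lit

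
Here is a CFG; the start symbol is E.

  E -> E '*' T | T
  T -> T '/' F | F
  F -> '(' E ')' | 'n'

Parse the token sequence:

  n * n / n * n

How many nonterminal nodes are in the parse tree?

[E [E [E [T [F n]]] * [T [T [F n]] / [F n]]] * [T [F n]]]

11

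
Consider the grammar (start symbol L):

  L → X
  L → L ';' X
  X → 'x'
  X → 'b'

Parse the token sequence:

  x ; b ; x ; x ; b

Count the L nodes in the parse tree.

[L [L [L [L [L [X x]] ; [X b]] ; [X x]] ; [X x]] ; [X b]]

5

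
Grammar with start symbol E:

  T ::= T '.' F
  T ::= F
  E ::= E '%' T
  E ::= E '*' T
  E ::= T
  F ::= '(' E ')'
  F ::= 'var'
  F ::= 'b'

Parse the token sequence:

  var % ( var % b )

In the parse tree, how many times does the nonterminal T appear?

[E [E [T [F var]]] % [T [F ( [E [E [T [F var]]] % [T [F b]]] )]]]

4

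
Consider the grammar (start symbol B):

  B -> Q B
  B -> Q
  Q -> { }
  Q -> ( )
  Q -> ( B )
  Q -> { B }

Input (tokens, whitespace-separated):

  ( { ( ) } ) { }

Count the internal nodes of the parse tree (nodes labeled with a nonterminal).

8

[B [Q ( [B [Q { [B [Q ( )]] }]] )] [B [Q { }]]]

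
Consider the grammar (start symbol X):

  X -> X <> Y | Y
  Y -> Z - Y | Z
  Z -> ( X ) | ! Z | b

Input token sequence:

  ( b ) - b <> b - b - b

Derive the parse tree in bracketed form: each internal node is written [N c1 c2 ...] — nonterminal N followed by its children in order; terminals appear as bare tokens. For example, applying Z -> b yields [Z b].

X
X <> Y
Y <> Y
Z - Y <> Y
( X ) - Y <> Y
( Y ) - Y <> Y
( Z ) - Y <> Y
( b ) - Y <> Y
( b ) - Z <> Y
( b ) - b <> Y
( b ) - b <> Z - Y
( b ) - b <> b - Y
( b ) - b <> b - Z - Y
( b ) - b <> b - b - Y
( b ) - b <> b - b - Z
( b ) - b <> b - b - b

[X [X [Y [Z ( [X [Y [Z b]]] )] - [Y [Z b]]]] <> [Y [Z b] - [Y [Z b] - [Y [Z b]]]]]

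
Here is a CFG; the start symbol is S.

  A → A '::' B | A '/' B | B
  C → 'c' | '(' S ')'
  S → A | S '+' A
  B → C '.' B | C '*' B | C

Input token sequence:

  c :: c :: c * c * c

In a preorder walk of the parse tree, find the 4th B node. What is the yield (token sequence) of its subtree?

[S [A [A [A [B [C c]]] :: [B [C c]]] :: [B [C c] * [B [C c] * [B [C c]]]]]]

c * c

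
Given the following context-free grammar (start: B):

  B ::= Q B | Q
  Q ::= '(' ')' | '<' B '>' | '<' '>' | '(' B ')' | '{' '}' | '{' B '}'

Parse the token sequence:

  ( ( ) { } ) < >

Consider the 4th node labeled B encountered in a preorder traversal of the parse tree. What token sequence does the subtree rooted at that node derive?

[B [Q ( [B [Q ( )] [B [Q { }]]] )] [B [Q < >]]]

< >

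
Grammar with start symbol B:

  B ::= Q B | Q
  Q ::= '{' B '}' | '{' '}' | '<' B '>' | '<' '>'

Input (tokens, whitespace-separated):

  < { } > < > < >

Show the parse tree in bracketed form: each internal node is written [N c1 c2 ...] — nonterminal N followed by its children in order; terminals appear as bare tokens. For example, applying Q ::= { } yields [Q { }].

[B [Q < [B [Q { }]] >] [B [Q < >] [B [Q < >]]]]

B
Q B
< B > B
< Q > B
< { } > B
< { } > Q B
< { } > < > B
< { } > < > Q
< { } > < > < >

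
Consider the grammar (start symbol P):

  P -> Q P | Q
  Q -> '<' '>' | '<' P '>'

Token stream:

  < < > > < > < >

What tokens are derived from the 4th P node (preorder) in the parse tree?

[P [Q < [P [Q < >]] >] [P [Q < >] [P [Q < >]]]]

< >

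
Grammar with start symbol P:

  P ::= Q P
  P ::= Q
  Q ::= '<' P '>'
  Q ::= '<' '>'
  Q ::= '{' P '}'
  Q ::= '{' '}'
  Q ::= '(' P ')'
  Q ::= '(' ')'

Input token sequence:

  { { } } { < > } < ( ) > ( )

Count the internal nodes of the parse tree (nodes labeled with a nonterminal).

14

[P [Q { [P [Q { }]] }] [P [Q { [P [Q < >]] }] [P [Q < [P [Q ( )]] >] [P [Q ( )]]]]]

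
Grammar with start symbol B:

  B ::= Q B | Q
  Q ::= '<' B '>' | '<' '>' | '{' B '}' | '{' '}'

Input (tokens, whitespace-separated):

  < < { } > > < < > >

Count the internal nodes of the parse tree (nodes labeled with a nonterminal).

10

[B [Q < [B [Q < [B [Q { }]] >]] >] [B [Q < [B [Q < >]] >]]]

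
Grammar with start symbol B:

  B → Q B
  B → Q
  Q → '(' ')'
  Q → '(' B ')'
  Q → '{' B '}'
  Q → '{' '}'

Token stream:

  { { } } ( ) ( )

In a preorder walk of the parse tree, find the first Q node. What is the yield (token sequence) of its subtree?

{ { } }

[B [Q { [B [Q { }]] }] [B [Q ( )] [B [Q ( )]]]]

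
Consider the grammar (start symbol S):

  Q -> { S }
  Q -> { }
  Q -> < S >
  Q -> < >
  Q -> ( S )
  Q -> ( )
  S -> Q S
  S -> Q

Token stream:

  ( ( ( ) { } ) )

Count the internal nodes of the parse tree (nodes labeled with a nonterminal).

[S [Q ( [S [Q ( [S [Q ( )] [S [Q { }]]] )]] )]]

8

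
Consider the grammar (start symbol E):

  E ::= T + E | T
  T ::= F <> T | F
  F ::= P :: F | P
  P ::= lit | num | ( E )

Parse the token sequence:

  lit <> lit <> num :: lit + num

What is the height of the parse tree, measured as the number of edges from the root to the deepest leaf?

7

[E [T [F [P lit]] <> [T [F [P lit]] <> [T [F [P num] :: [F [P lit]]]]]] + [E [T [F [P num]]]]]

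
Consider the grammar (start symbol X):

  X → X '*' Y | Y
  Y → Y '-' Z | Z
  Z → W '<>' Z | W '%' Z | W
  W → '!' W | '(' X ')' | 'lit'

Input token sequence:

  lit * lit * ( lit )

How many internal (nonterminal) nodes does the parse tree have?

16

[X [X [X [Y [Z [W lit]]]] * [Y [Z [W lit]]]] * [Y [Z [W ( [X [Y [Z [W lit]]]] )]]]]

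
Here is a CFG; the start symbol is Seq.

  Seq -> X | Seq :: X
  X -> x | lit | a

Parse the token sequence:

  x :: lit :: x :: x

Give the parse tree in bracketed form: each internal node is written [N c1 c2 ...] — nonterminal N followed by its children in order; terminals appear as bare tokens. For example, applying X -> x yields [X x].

[Seq [Seq [Seq [Seq [X x]] :: [X lit]] :: [X x]] :: [X x]]

Seq
Seq :: X
Seq :: X :: X
Seq :: X :: X :: X
X :: X :: X :: X
x :: X :: X :: X
x :: lit :: X :: X
x :: lit :: x :: X
x :: lit :: x :: x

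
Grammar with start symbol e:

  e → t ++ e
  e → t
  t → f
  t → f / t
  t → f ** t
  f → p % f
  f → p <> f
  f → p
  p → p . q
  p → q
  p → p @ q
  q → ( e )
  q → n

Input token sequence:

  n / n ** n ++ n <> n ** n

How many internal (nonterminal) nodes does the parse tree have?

[e [t [f [p [q n]]] / [t [f [p [q n]]] ** [t [f [p [q n]]]]]] ++ [e [t [f [p [q n]] <> [f [p [q n]]]] ** [t [f [p [q n]]]]]]]

25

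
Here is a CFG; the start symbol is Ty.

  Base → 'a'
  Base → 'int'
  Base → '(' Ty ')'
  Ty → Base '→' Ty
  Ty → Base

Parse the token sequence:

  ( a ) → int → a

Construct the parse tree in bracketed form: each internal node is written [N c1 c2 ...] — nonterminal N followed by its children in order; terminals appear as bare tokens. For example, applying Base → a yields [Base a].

Ty
Base → Ty
( Ty ) → Ty
( Base ) → Ty
( a ) → Ty
( a ) → Base → Ty
( a ) → int → Ty
( a ) → int → Base
( a ) → int → a

[Ty [Base ( [Ty [Base a]] )] → [Ty [Base int] → [Ty [Base a]]]]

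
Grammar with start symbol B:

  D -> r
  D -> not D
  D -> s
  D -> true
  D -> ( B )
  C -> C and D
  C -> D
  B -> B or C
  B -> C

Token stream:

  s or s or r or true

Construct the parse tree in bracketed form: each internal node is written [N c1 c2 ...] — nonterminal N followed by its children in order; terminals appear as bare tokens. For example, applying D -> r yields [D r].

B
B or C
B or C or C
B or C or C or C
C or C or C or C
D or C or C or C
s or C or C or C
s or D or C or C
s or s or C or C
s or s or D or C
s or s or r or C
s or s or r or D
s or s or r or true

[B [B [B [B [C [D s]]] or [C [D s]]] or [C [D r]]] or [C [D true]]]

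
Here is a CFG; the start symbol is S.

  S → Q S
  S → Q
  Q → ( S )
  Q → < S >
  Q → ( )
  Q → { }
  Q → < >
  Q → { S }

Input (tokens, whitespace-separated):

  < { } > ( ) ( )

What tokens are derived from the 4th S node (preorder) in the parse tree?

[S [Q < [S [Q { }]] >] [S [Q ( )] [S [Q ( )]]]]

( )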